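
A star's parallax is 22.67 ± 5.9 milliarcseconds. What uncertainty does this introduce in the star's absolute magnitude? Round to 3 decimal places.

M = m − 5 log₁₀ d + 5 = m + 5 log₁₀ p + 5, so ∂M/∂p = 5/(p ln 10).
σ_M = (5/ln 10) · (σ_p/p) = 2.1715 × 5.9/22.67 = 2.1715 × 0.26026 = 0.56515.

σ_M = 0.565 mag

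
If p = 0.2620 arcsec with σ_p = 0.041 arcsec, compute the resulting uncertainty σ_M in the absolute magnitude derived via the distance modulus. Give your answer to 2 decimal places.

σ_M = 0.34 mag

M = m − 5 log₁₀ d + 5 = m + 5 log₁₀ p + 5, so ∂M/∂p = 5/(p ln 10).
σ_M = (5/ln 10) · (σ_p/p) = 2.1715 × 0.041/0.2620 = 2.1715 × 0.15649 = 0.33982.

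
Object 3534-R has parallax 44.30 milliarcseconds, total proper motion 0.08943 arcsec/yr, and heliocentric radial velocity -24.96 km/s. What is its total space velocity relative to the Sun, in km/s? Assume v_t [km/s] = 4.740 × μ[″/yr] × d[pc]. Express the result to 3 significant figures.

d = 1/p = 1/0.04430″ = 22.573 pc.
v_t = 4.740 μ d = 4.740 × 0.08943 × 22.573 = 9.5687 km/s.
v = √(v_r² + v_t²) = √((-24.96)² + 9.5687²) = √714.562 = 26.731 km/s.

26.7 km/s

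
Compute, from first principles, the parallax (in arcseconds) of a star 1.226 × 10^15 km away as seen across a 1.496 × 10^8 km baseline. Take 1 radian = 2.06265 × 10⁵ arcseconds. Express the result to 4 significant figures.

θ ≈ B/d = (1.496 × 10^8) / (1.226 × 10^15) = 1.2202 × 10^-7 rad.
In arcseconds: 1.2202 × 10^-7 × 206265 = 0.025168″.

0.02517 arcsec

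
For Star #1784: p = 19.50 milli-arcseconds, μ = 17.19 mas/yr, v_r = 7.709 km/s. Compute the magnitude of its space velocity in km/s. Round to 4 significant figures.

d = 1/p = 1/0.01950″ = 51.282 pc.
μ = 17.19 mas/yr = 0.01719 ″/yr.
v_t = 4.740 μ d = 4.740 × 0.01719 × 51.282 = 4.1785 km/s.
v = √(v_r² + v_t²) = √(7.709² + 4.1785²) = √76.8885 = 8.7686 km/s.

8.769 km/s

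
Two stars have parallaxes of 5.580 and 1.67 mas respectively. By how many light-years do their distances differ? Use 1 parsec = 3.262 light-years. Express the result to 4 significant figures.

1369 ly

d_A = 1/0.005580″ = 179.21 pc; d_B = 1/0.001670″ = 598.8 pc.
|d_B − d_A| = |598.8 − 179.21| = 419.59 pc = 419.59 × 3.262 ly = 1368.7 ly.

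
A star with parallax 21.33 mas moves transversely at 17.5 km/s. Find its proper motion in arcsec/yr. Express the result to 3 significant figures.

d = 1/p = 1/0.02133″ = 46.882 pc.
μ = v_t / (4.74 d) = 17.5 / (4.74 × 46.882) = 17.5 / 222.22 = 0.078751 ″/yr.

0.0788 arcsec/yr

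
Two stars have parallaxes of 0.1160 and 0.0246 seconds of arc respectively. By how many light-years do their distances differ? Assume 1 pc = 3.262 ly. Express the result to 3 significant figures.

104 ly

d_A = 1/0.1160″ = 8.6207 pc; d_B = 1/0.02460″ = 40.65 pc.
|d_B − d_A| = |40.65 − 8.6207| = 32.029 pc = 32.029 × 3.262 ly = 104.48 ly.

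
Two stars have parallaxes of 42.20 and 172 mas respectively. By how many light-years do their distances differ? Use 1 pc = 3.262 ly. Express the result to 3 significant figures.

d_A = 1/0.04220″ = 23.697 pc; d_B = 1/0.1720″ = 5.814 pc.
|d_B − d_A| = |5.814 − 23.697| = 17.883 pc = 17.883 × 3.262 ly = 58.334 ly.

58.3 ly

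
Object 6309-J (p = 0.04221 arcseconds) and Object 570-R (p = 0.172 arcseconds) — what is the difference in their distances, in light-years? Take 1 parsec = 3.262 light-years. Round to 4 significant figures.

d_A = 1/0.04221″ = 23.691 pc; d_B = 1/0.1720″ = 5.814 pc.
|d_B − d_A| = |5.814 − 23.691| = 17.877 pc = 17.877 × 3.262 ly = 58.315 ly.

58.32 ly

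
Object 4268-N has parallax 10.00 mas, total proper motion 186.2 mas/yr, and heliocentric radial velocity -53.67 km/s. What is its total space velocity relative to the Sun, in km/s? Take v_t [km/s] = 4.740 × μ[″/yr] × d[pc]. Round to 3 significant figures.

103 km/s

d = 1/p = 1/0.01000″ = 100 pc.
μ = 186.2 mas/yr = 0.1862 ″/yr.
v_t = 4.740 μ d = 4.740 × 0.1862 × 100 = 88.259 km/s.
v = √(v_r² + v_t²) = √((-53.67)² + 88.259²) = √10670.1 = 103.3 km/s.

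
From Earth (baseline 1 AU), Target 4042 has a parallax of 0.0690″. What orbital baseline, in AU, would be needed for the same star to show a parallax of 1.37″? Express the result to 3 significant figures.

Parallax scales linearly with baseline: p ∝ B, so B = p_target / p_Earth × 1 AU.
B = 1.37 / 0.0690 = 19.855 AU.

19.9 AU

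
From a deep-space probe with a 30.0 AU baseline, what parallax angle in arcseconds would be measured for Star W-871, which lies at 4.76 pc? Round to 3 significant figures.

p (arcsec) = B (AU) / d (pc).
p = 30.0 / 4.76 = 6.3025 arcsec.

6.30 arcsec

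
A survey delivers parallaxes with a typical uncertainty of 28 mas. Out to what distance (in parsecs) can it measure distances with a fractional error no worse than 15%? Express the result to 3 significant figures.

σ_d/d = σ_p/p, so the condition is σ_p/p ≤ 0.15, i.e. p ≥ σ_p/0.15.
p_min = 28/0.15 = 186.67 mas = 0.18667 arcsec.
d_max = 1/p_min = 1/0.18667 = 5.357 pc.

5.36 pc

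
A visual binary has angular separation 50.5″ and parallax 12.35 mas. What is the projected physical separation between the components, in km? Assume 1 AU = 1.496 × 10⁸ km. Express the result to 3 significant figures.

6.12 × 10^11 km

d = 1/p = 1/0.01235″ = 80.972 pc.
At distance d (pc), an angle of θ arcsec spans θ·d AU: s = 50.5 × 80.972 = 4089.1 AU.
= 4089.1 × 1.496 × 10⁸ km = 6.1173 × 10^11 km.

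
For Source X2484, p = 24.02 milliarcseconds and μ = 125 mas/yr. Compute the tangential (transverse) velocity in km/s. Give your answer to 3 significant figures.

d = 1/p = 1/0.02402″ = 41.632 pc.
μ = 125 mas/yr = 0.125 ″/yr.
v_t = 4.74 × μ × d = 4.74 × 0.125 × 41.632 = 24.667 km/s.

24.7 km/s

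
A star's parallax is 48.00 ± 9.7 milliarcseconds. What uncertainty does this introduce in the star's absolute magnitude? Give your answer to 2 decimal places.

M = m − 5 log₁₀ d + 5 = m + 5 log₁₀ p + 5, so ∂M/∂p = 5/(p ln 10).
σ_M = (5/ln 10) · (σ_p/p) = 2.1715 × 9.7/48.00 = 2.1715 × 0.20208 = 0.43882.

σ_M = 0.44 mag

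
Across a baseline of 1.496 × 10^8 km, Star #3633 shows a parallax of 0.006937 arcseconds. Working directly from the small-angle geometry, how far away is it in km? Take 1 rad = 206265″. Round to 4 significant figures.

4.448 × 10^15 km

θ = 0.006937″ = 0.006937/206265 = 3.3631 × 10^-8 rad.
d = B/θ = (1.496 × 10^8) / (3.3631 × 10^-8) = 4.4483 × 10^15 km.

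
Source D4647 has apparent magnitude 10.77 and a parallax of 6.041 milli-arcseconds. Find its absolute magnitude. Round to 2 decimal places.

M = 4.68

d = 1/p = 1/0.006041″ = 165.54 pc.
m − M = 5 log₁₀(165.54) − 5 = 11.0945 − 5 = 6.0945.
M = m − (m − M) = 10.77 − 6.0945 = 4.68.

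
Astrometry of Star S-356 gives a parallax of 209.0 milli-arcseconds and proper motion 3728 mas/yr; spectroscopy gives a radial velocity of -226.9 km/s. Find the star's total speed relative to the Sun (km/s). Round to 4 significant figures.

d = 1/p = 1/0.2090″ = 4.7847 pc.
μ = 3728 mas/yr = 3.728 ″/yr.
v_t = 4.740 μ d = 4.740 × 3.728 × 4.7847 = 84.549 km/s.
v = √(v_r² + v_t²) = √((-226.9)² + 84.549²) = √58632.1 = 242.14 km/s.

242.1 km/s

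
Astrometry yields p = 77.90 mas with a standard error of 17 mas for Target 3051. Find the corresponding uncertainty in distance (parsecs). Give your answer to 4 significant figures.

d = 1/p, so σ_d = σ_p / p².
σ_d = 0.0170 / (0.07790)² = 0.0170 / 0.0060684 = 2.8014 pc.

2.801 pc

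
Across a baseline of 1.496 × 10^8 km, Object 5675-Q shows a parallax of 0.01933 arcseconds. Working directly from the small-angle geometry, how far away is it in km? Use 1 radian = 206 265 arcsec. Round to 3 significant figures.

θ = 0.01933″ = 0.01933/206265 = 9.3714 × 10^-8 rad.
d = B/θ = (1.496 × 10^8) / (9.3714 × 10^-8) = 1.5963 × 10^15 km.

1.60 × 10^15 km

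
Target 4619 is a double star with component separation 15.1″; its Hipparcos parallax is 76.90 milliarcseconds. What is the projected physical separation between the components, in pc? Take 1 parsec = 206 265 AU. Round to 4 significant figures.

d = 1/p = 1/0.07690″ = 13.004 pc.
At distance d (pc), an angle of θ arcsec spans θ·d AU: s = 15.1 × 13.004 = 196.36 AU.
= 196.36 / 206265 = 0.00095198 pc.

0.0009520 pc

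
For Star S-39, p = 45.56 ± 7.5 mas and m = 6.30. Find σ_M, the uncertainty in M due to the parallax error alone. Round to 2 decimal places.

M = m − 5 log₁₀ d + 5 = m + 5 log₁₀ p + 5, so ∂M/∂p = 5/(p ln 10).
σ_M = (5/ln 10) · (σ_p/p) = 2.1715 × 7.5/45.56 = 2.1715 × 0.16462 = 0.35747.

σ_M = 0.36 mag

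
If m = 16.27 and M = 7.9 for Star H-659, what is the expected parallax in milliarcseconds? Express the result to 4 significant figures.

m − M = 16.27 − 7.9 = 8.37.
d = 10^((m−M)/5 + 1) = 10^2.674 = 472.06 pc.
p = 1/d = 1/472.06 = 0.0021184 arcsec = 2.1184 mas.

2.118 mas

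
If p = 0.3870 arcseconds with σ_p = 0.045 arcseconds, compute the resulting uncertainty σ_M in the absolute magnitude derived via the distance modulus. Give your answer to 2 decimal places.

σ_M = 0.25 mag

M = m − 5 log₁₀ d + 5 = m + 5 log₁₀ p + 5, so ∂M/∂p = 5/(p ln 10).
σ_M = (5/ln 10) · (σ_p/p) = 2.1715 × 0.045/0.3870 = 2.1715 × 0.11628 = 0.2525.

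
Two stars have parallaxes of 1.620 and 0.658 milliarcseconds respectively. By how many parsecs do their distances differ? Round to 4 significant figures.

d_A = 1/0.001620″ = 617.28 pc; d_B = 1/0.0006580″ = 1519.8 pc.
|d_B − d_A| = |1519.8 − 617.28| = 902.52 pc.

902.5 pc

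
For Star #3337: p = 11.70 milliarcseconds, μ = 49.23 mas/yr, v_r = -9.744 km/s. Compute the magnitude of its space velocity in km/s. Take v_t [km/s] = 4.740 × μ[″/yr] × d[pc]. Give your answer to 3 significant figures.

d = 1/p = 1/0.01170″ = 85.47 pc.
μ = 49.23 mas/yr = 0.04923 ″/yr.
v_t = 4.740 μ d = 4.740 × 0.04923 × 85.47 = 19.944 km/s.
v = √(v_r² + v_t²) = √((-9.744)² + 19.944²) = √492.709 = 22.197 km/s.

22.2 km/s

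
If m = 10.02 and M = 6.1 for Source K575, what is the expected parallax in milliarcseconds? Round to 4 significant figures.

m − M = 10.02 − 6.1 = 3.92.
d = 10^((m−M)/5 + 1) = 10^1.784 = 60.814 pc.
p = 1/d = 1/60.814 = 0.016444 arcsec = 16.444 mas.

16.44 mas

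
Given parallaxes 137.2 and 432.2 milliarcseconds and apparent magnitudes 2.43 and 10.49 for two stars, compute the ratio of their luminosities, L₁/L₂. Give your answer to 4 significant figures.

L₁/L₂ = 16620

d₁ = 1/p₁ = 1/0.1372″ = 7.2886 pc; d₂ = 1/p₂ = 1/0.4322″ = 2.3137 pc.
M₁ = m₁ − 5 log₁₀ d₁ + 5 = 2.43 − 4.3132 + 5 = 3.1168.
M₂ = 10.49 − 1.8215 + 5 = 13.6685.
L₁/L₂ = 10^(0.4(M₂ − M₁)) = 10^(0.4 × 10.5517) = 10^4.22068 = 16622.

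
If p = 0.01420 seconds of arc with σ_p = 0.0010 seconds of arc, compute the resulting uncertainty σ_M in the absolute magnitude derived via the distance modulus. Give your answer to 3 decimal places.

σ_M = 0.153 mag

M = m − 5 log₁₀ d + 5 = m + 5 log₁₀ p + 5, so ∂M/∂p = 5/(p ln 10).
σ_M = (5/ln 10) · (σ_p/p) = 2.1715 × 0.0010/0.01420 = 2.1715 × 0.070423 = 0.15292.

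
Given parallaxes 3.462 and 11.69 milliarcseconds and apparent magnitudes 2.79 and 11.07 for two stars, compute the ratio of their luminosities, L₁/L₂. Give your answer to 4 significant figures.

L₁/L₂ = 23390

d₁ = 1/p₁ = 1/0.003462″ = 288.85 pc; d₂ = 1/p₂ = 1/0.01169″ = 85.543 pc.
M₁ = m₁ − 5 log₁₀ d₁ + 5 = 2.79 − 12.3034 + 5 = -4.5134.
M₂ = 11.07 − 9.6609 + 5 = 6.4091.
L₁/L₂ = 10^(0.4(M₂ − M₁)) = 10^(0.4 × 10.9225) = 10^4.36900 = 23388.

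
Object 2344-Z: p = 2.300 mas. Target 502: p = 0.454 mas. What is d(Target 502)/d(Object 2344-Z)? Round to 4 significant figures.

Since d = 1/p, d_B/d_A = p_A/p_B.
= 2.300 / 0.454 = 5.0661.

5.066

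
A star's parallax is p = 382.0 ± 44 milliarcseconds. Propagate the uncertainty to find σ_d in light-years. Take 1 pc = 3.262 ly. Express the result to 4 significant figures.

d = 1/p, so σ_d = σ_p / p².
σ_d = 0.0440 / (0.3820)² = 0.0440 / 0.14592 = 0.30154 pc = 0.30154 × 3.262 ly = 0.98362 ly.

0.9836 ly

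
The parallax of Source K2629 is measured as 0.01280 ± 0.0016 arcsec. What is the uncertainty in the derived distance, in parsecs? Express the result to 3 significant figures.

9.77 pc

d = 1/p, so σ_d = σ_p / p².
σ_d = 0.00160 / (0.01280)² = 0.00160 / 0.00016384 = 9.7656 pc.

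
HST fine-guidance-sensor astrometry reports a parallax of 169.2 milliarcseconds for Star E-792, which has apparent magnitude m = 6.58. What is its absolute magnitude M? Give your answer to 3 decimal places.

M = 7.722

d = 1/p = 1/0.1692″ = 5.9102 pc.
m − M = 5 log₁₀(5.9102) − 5 = 3.8580 − 5 = -1.1420.
M = m − (m − M) = 6.58 − (-1.1420) = 7.722.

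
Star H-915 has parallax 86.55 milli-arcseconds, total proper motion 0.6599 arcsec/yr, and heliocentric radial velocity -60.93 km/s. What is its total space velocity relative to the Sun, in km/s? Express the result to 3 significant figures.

d = 1/p = 1/0.08655″ = 11.554 pc.
v_t = 4.740 μ d = 4.740 × 0.6599 × 11.554 = 36.14 km/s.
v = √(v_r² + v_t²) = √((-60.93)² + 36.14²) = √5018.56 = 70.842 km/s.

70.8 km/s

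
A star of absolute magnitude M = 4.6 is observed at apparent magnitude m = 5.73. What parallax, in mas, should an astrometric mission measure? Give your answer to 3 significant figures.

59.4 mas

m − M = 5.73 − 4.6 = 1.13.
d = 10^((m−M)/5 + 1) = 10^1.226 = 16.827 pc.
p = 1/d = 1/16.827 = 0.059428 arcsec = 59.428 mas.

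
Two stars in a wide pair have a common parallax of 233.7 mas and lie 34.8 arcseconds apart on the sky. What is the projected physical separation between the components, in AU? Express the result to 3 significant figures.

149 AU

d = 1/p = 1/0.2337″ = 4.279 pc.
At distance d (pc), an angle of θ arcsec spans θ·d AU: s = 34.8 × 4.279 = 148.91 AU.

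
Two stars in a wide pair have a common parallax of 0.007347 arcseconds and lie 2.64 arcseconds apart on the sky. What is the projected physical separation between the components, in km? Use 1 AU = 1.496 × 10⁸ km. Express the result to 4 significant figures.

d = 1/p = 1/0.007347″ = 136.11 pc.
At distance d (pc), an angle of θ arcsec spans θ·d AU: s = 2.64 × 136.11 = 359.33 AU.
= 359.33 × 1.496 × 10⁸ km = 5.3756 × 10^10 km.

5.376 × 10^10 km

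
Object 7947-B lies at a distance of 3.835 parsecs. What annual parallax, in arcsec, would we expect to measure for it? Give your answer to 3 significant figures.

p = 1/d = 1/3.835 = 0.26076 arcsec.

0.261 arcsec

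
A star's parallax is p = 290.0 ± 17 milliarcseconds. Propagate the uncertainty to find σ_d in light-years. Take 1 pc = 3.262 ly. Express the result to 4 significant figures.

d = 1/p, so σ_d = σ_p / p².
σ_d = 0.0170 / (0.2900)² = 0.0170 / 0.0841 = 0.20214 pc = 0.20214 × 3.262 ly = 0.65938 ly.

0.6594 ly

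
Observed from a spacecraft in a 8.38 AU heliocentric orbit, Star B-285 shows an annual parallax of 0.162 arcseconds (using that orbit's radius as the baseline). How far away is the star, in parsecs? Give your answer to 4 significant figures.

With baseline B (in AU) and parallax p (in arcsec), d = B/p parsecs.
d = 8.38 / 0.162 = 51.728 pc.

51.73 pc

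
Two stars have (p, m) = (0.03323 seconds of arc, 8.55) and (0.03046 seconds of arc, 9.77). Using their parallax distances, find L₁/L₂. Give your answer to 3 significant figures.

L₁/L₂ = 2.58

d₁ = 1/p₁ = 1/0.03323″ = 30.093 pc; d₂ = 1/p₂ = 1/0.03046″ = 32.83 pc.
M₁ = m₁ − 5 log₁₀ d₁ + 5 = 8.55 − 7.3923 + 5 = 6.1577.
M₂ = 9.77 − 7.5814 + 5 = 7.1886.
L₁/L₂ = 10^(0.4(M₂ − M₁)) = 10^(0.4 × 1.0309) = 10^0.41236 = 2.5844.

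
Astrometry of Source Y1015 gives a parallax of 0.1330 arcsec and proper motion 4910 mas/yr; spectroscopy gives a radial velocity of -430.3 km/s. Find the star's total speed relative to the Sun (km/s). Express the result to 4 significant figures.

d = 1/p = 1/0.1330″ = 7.5188 pc.
μ = 4910 mas/yr = 4.910 ″/yr.
v_t = 4.740 μ d = 4.740 × 4.910 × 7.5188 = 174.99 km/s.
v = √(v_r² + v_t²) = √((-430.3)² + 174.99²) = √215780 = 464.52 km/s.

464.5 km/s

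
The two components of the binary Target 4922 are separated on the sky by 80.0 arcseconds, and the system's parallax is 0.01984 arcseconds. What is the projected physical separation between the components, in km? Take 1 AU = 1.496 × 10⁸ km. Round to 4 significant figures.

d = 1/p = 1/0.01984″ = 50.403 pc.
At distance d (pc), an angle of θ arcsec spans θ·d AU: s = 80.0 × 50.403 = 4032.2 AU.
= 4032.2 × 1.496 × 10⁸ km = 6.0322 × 10^11 km.

6.032 × 10^11 km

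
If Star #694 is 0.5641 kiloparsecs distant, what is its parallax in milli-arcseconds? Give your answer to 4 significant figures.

d = 0.5641 kpc = 564.1 pc.
p = 1/d = 1/564.1 = 0.0017727 arcsec.
= 0.0017727 × 1000 = 1.7727 mas.

1.773 mas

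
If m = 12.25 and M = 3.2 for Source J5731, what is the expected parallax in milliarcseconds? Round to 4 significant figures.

1.549 mas

m − M = 12.25 − 3.2 = 9.05.
d = 10^((m−M)/5 + 1) = 10^2.810 = 645.65 pc.
p = 1/d = 1/645.65 = 0.0015488 arcsec = 1.5488 mas.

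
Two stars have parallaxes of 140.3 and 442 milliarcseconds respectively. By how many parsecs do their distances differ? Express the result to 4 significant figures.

4.865 pc

d_A = 1/0.1403″ = 7.1276 pc; d_B = 1/0.4420″ = 2.2624 pc.
|d_B − d_A| = |2.2624 − 7.1276| = 4.8652 pc.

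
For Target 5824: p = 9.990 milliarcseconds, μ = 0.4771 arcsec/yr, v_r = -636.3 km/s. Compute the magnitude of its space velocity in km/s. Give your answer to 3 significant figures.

d = 1/p = 1/0.009990″ = 100.1 pc.
v_t = 4.740 μ d = 4.740 × 0.4771 × 100.1 = 226.37 km/s.
v = √(v_r² + v_t²) = √((-636.3)² + 226.37²) = √456121 = 675.37 km/s.

675 km/s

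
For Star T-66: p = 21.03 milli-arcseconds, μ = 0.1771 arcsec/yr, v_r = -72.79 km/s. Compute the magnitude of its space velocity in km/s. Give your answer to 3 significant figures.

83.0 km/s

d = 1/p = 1/0.02103″ = 47.551 pc.
v_t = 4.740 μ d = 4.740 × 0.1771 × 47.551 = 39.917 km/s.
v = √(v_r² + v_t²) = √((-72.79)² + 39.917²) = √6891.75 = 83.017 km/s.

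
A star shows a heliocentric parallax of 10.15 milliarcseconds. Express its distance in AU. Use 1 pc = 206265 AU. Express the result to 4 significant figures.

2.032 × 10^7 AU

p = 10.15 milliarcseconds = 0.01015 arcsec.
d = 1/p = 1/0.01015 = 98.522 pc.
In AU: 98.522 × 206265 = 2.0322 × 10^7 AU.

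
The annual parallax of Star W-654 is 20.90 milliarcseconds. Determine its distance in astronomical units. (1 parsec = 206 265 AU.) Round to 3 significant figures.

p = 20.90 milliarcseconds = 0.02090 arcsec.
d = 1/p = 1/0.02090 = 47.847 pc.
In AU: 47.847 × 206265 = 9.8692 × 10^6 AU.

9.87 × 10^6 AU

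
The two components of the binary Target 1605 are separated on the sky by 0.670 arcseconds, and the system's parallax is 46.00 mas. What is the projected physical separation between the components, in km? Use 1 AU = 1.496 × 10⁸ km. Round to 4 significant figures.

d = 1/p = 1/0.04600″ = 21.739 pc.
At distance d (pc), an angle of θ arcsec spans θ·d AU: s = 0.670 × 21.739 = 14.565 AU.
= 14.565 × 1.496 × 10⁸ km = 2.1789 × 10^9 km.

2.179 × 10^9 km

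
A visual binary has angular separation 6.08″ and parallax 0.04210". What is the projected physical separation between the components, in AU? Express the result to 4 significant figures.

d = 1/p = 1/0.04210″ = 23.753 pc.
At distance d (pc), an angle of θ arcsec spans θ·d AU: s = 6.08 × 23.753 = 144.42 AU.

144.4 AU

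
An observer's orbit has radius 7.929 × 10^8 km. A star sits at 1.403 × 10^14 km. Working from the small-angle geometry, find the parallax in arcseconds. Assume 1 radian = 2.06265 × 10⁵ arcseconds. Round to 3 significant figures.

1.17 arcsec

θ ≈ B/d = (7.929 × 10^8) / (1.403 × 10^14) = 5.6515 × 10^-6 rad.
In arcseconds: 5.6515 × 10^-6 × 206265 = 1.1657″.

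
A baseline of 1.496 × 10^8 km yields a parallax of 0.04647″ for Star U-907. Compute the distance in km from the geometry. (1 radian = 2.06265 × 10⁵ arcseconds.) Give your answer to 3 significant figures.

θ = 0.04647″ = 0.04647/206265 = 2.2529 × 10^-7 rad.
d = B/θ = (1.496 × 10^8) / (2.2529 × 10^-7) = 6.6403 × 10^14 km.

6.64 × 10^14 km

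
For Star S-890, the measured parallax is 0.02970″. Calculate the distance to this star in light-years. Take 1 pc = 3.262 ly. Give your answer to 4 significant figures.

109.8 light years

d = 1/p = 1/0.02970 = 33.67 pc.
In light-years: 33.67 × 3.262 = 109.83 ly.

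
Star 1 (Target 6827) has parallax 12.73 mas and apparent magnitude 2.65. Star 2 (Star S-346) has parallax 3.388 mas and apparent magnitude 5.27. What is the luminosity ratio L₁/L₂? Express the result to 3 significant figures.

L₁/L₂ = 0.791

d₁ = 1/p₁ = 1/0.01273″ = 78.555 pc; d₂ = 1/p₂ = 1/0.003388″ = 295.16 pc.
M₁ = m₁ − 5 log₁₀ d₁ + 5 = 2.65 − 9.4759 + 5 = -1.8259.
M₂ = 5.27 − 12.3503 + 5 = -2.0803.
L₁/L₂ = 10^(0.4(M₂ − M₁)) = 10^(0.4 × (-0.2544)) = 10^(-0.10176) = 0.79112.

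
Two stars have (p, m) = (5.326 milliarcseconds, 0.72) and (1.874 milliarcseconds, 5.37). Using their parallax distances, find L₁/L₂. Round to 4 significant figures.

d₁ = 1/p₁ = 1/0.005326″ = 187.76 pc; d₂ = 1/p₂ = 1/0.001874″ = 533.62 pc.
M₁ = m₁ − 5 log₁₀ d₁ + 5 = 0.72 − 11.3680 + 5 = -5.6480.
M₂ = 5.37 − 13.6362 + 5 = -3.2662.
L₁/L₂ = 10^(0.4(M₂ − M₁)) = 10^(0.4 × 2.3818) = 10^0.95272 = 8.9685.

L₁/L₂ = 8.969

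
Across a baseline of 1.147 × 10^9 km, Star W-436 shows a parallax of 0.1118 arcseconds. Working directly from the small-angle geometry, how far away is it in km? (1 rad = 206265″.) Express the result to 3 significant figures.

2.12 × 10^15 km

θ = 0.1118″ = 0.1118/206265 = 5.4202 × 10^-7 rad.
d = B/θ = (1.147 × 10^9) / (5.4202 × 10^-7) = 2.1162 × 10^15 km.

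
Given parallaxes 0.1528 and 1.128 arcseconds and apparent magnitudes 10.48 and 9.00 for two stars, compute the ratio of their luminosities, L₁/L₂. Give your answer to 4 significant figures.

L₁/L₂ = 13.94

d₁ = 1/p₁ = 1/0.1528″ = 6.5445 pc; d₂ = 1/p₂ = 1/1.128″ = 0.88652 pc.
M₁ = m₁ − 5 log₁₀ d₁ + 5 = 10.48 − 4.0794 + 5 = 11.4006.
M₂ = 9.00 − (-0.2616) + 5 = 14.2616.
L₁/L₂ = 10^(0.4(M₂ − M₁)) = 10^(0.4 × 2.8610) = 10^1.14440 = 13.944.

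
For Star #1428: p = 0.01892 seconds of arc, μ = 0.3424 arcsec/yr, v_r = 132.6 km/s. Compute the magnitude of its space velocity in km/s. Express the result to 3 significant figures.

158 km/s

d = 1/p = 1/0.01892″ = 52.854 pc.
v_t = 4.740 μ d = 4.740 × 0.3424 × 52.854 = 85.781 km/s.
v = √(v_r² + v_t²) = √(132.6² + 85.781²) = √24941.1 = 157.93 km/s.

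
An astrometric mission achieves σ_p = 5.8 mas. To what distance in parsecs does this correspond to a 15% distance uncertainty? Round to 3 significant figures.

25.9 pc

σ_d/d = σ_p/p, so the condition is σ_p/p ≤ 0.15, i.e. p ≥ σ_p/0.15.
p_min = 5.8/0.15 = 38.667 mas = 0.038667 arcsec.
d_max = 1/p_min = 1/0.038667 = 25.862 pc.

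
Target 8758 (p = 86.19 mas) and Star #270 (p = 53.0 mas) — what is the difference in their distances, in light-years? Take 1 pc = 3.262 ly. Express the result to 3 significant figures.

23.7 ly

d_A = 1/0.08619″ = 11.602 pc; d_B = 1/0.05300″ = 18.868 pc.
|d_B − d_A| = |18.868 − 11.602| = 7.266 pc = 7.266 × 3.262 ly = 23.702 ly.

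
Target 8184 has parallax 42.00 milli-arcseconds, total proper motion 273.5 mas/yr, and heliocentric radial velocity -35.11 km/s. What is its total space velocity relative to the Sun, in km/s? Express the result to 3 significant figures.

46.7 km/s

d = 1/p = 1/0.04200″ = 23.81 pc.
μ = 273.5 mas/yr = 0.2735 ″/yr.
v_t = 4.740 μ d = 4.740 × 0.2735 × 23.81 = 30.867 km/s.
v = √(v_r² + v_t²) = √((-35.11)² + 30.867²) = √2185.48 = 46.749 km/s.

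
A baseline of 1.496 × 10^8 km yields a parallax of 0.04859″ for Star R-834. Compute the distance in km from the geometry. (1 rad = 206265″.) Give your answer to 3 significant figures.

6.35 × 10^14 km

θ = 0.04859″ = 0.04859/206265 = 2.3557 × 10^-7 rad.
d = B/θ = (1.496 × 10^8) / (2.3557 × 10^-7) = 6.3506 × 10^14 km.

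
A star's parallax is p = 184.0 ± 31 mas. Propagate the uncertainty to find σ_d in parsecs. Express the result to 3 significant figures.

d = 1/p, so σ_d = σ_p / p².
σ_d = 0.0310 / (0.1840)² = 0.0310 / 0.033856 = 0.91564 pc.

0.916 pc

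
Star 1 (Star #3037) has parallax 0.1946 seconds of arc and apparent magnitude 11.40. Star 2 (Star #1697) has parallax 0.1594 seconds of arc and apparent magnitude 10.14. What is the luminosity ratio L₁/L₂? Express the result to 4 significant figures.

L₁/L₂ = 0.2102

d₁ = 1/p₁ = 1/0.1946″ = 5.1387 pc; d₂ = 1/p₂ = 1/0.1594″ = 6.2735 pc.
M₁ = m₁ − 5 log₁₀ d₁ + 5 = 11.40 − 3.5543 + 5 = 12.8457.
M₂ = 10.14 − 3.9875 + 5 = 11.1525.
L₁/L₂ = 10^(0.4(M₂ − M₁)) = 10^(0.4 × (-1.6932)) = 10^(-0.67728) = 0.21024.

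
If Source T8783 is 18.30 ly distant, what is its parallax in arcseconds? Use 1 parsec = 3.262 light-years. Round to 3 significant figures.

0.178 arcsec

d = 18.30 ly ÷ 3.262 = 5.6101 pc.
p = 1/d = 1/5.6101 = 0.17825 arcsec.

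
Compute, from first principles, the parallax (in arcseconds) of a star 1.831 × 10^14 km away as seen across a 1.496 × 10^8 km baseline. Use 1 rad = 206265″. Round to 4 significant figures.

0.1685 arcsec

θ ≈ B/d = (1.496 × 10^8) / (1.831 × 10^14) = 8.1704 × 10^-7 rad.
In arcseconds: 8.1704 × 10^-7 × 206265 = 0.16853″.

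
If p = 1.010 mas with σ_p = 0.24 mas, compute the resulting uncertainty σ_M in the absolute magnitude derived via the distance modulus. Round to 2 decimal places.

M = m − 5 log₁₀ d + 5 = m + 5 log₁₀ p + 5, so ∂M/∂p = 5/(p ln 10).
σ_M = (5/ln 10) · (σ_p/p) = 2.1715 × 0.24/1.010 = 2.1715 × 0.23762 = 0.51599.

σ_M = 0.52 mag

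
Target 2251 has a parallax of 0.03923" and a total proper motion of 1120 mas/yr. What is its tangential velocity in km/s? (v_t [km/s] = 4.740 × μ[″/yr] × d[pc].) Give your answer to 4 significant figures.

d = 1/p = 1/0.03923″ = 25.491 pc.
μ = 1120 mas/yr = 1.12 ″/yr.
v_t = 4.74 × μ × d = 4.74 × 1.12 × 25.491 = 135.33 km/s.

135.3 km/s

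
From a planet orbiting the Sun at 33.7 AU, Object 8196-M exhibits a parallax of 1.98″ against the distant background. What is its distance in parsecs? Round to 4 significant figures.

With baseline B (in AU) and parallax p (in arcsec), d = B/p parsecs.
d = 33.7 / 1.98 = 17.02 pc.

17.02 pc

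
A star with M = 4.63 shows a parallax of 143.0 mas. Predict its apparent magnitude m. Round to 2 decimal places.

d = 1/p = 1/0.1430″ = 6.993 pc.
m − M = 5 log₁₀ d − 5 = 5 log₁₀(6.993) − 5 = 4.2233 − 5 = -0.7767.
m = M + (m − M) = 4.63 + (-0.7767) = 3.85.

m = 3.85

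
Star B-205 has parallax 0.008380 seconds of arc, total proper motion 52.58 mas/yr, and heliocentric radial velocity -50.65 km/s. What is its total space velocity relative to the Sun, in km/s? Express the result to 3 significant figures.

d = 1/p = 1/0.008380″ = 119.33 pc.
μ = 52.58 mas/yr = 0.05258 ″/yr.
v_t = 4.740 μ d = 4.740 × 0.05258 × 119.33 = 29.741 km/s.
v = √(v_r² + v_t²) = √((-50.65)² + 29.741²) = √3449.95 = 58.736 km/s.

58.7 km/s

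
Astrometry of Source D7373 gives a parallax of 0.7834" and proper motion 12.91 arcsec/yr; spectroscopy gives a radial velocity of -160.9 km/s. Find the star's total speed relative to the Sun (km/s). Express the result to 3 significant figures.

179 km/s

d = 1/p = 1/0.7834″ = 1.2765 pc.
v_t = 4.740 μ d = 4.740 × 12.91 × 1.2765 = 78.113 km/s.
v = √(v_r² + v_t²) = √((-160.9)² + 78.113²) = √31990.5 = 178.86 km/s.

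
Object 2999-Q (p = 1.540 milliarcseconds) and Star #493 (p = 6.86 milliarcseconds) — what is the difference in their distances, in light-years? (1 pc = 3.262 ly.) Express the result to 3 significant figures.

1640 ly

d_A = 1/0.001540″ = 649.35 pc; d_B = 1/0.006860″ = 145.77 pc.
|d_B − d_A| = |145.77 − 649.35| = 503.58 pc = 503.58 × 3.262 ly = 1642.7 ly.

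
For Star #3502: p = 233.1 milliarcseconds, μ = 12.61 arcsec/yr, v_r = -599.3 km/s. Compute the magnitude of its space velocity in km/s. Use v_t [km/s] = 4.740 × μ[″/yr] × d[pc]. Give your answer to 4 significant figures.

651.9 km/s

d = 1/p = 1/0.2331″ = 4.29 pc.
v_t = 4.740 μ d = 4.740 × 12.61 × 4.29 = 256.42 km/s.
v = √(v_r² + v_t²) = √((-599.3)² + 256.42²) = √424912 = 651.85 km/s.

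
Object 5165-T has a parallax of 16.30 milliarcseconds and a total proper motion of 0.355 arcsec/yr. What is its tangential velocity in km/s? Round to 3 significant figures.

103 km/s

d = 1/p = 1/0.01630″ = 61.35 pc.
v_t = 4.74 × μ × d = 4.74 × 0.355 × 61.35 = 103.23 km/s.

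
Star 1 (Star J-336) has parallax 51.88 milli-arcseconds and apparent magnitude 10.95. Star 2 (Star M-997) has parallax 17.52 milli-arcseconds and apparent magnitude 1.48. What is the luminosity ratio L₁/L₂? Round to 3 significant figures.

d₁ = 1/p₁ = 1/0.05188″ = 19.275 pc; d₂ = 1/p₂ = 1/0.01752″ = 57.078 pc.
M₁ = m₁ − 5 log₁₀ d₁ + 5 = 10.95 − 6.4250 + 5 = 9.5250.
M₂ = 1.48 − 8.7823 + 5 = -2.3023.
L₁/L₂ = 10^(0.4(M₂ − M₁)) = 10^(0.4 × (-11.8273)) = 10^(-4.73092) = 0.000018581.

L₁/L₂ = 1.86 × 10^-5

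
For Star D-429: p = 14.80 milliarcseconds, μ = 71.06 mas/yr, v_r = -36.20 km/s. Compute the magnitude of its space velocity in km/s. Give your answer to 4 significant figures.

42.76 km/s

d = 1/p = 1/0.01480″ = 67.568 pc.
μ = 71.06 mas/yr = 0.07106 ″/yr.
v_t = 4.740 μ d = 4.740 × 0.07106 × 67.568 = 22.759 km/s.
v = √(v_r² + v_t²) = √((-36.20)² + 22.759²) = √1828.41 = 42.76 km/s.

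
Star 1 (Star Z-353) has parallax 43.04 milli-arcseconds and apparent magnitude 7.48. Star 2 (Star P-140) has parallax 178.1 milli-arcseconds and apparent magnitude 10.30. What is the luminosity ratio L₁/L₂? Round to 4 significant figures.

L₁/L₂ = 229.9

d₁ = 1/p₁ = 1/0.04304″ = 23.234 pc; d₂ = 1/p₂ = 1/0.1781″ = 5.6148 pc.
M₁ = m₁ − 5 log₁₀ d₁ + 5 = 7.48 − 6.8306 + 5 = 5.6494.
M₂ = 10.30 − 3.7467 + 5 = 11.5533.
L₁/L₂ = 10^(0.4(M₂ − M₁)) = 10^(0.4 × 5.9039) = 10^2.36156 = 229.91.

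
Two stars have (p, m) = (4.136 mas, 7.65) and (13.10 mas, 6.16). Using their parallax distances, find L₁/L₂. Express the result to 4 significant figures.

d₁ = 1/p₁ = 1/0.004136″ = 241.78 pc; d₂ = 1/p₂ = 1/0.01310″ = 76.336 pc.
M₁ = m₁ − 5 log₁₀ d₁ + 5 = 7.65 − 11.9171 + 5 = 0.7329.
M₂ = 6.16 − 9.4136 + 5 = 1.7464.
L₁/L₂ = 10^(0.4(M₂ − M₁)) = 10^(0.4 × 1.0135) = 10^0.40540 = 2.5433.

L₁/L₂ = 2.543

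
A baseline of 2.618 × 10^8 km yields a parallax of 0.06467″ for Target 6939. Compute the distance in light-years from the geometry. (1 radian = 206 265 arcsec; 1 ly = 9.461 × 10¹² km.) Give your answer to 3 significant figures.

θ = 0.06467″ = 0.06467/206265 = 3.1353 × 10^-7 rad.
d = B/θ = (2.618 × 10^8) / (3.1353 × 10^-7) = 8.3501 × 10^14 km = (8.3501 × 10^14) / (9.461 × 10^12) ly = 88.258 ly.

88.3 ly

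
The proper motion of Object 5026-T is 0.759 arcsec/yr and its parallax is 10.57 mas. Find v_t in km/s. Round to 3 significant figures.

d = 1/p = 1/0.01057″ = 94.607 pc.
v_t = 4.74 × μ × d = 4.74 × 0.759 × 94.607 = 340.36 km/s.

340 km/s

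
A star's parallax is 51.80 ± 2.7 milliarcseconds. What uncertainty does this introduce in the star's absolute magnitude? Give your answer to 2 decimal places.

σ_M = 0.11 mag

M = m − 5 log₁₀ d + 5 = m + 5 log₁₀ p + 5, so ∂M/∂p = 5/(p ln 10).
σ_M = (5/ln 10) · (σ_p/p) = 2.1715 × 2.7/51.80 = 2.1715 × 0.052124 = 0.11319.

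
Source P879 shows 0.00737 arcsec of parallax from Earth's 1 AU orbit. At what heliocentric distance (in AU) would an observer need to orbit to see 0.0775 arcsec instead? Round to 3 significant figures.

Parallax scales linearly with baseline: p ∝ B, so B = p_target / p_Earth × 1 AU.
B = 0.0775 / 0.00737 = 10.516 AU.

10.5 AU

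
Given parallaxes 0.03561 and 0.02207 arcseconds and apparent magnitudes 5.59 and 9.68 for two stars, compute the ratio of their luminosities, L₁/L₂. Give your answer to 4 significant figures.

L₁/L₂ = 16.61

d₁ = 1/p₁ = 1/0.03561″ = 28.082 pc; d₂ = 1/p₂ = 1/0.02207″ = 45.31 pc.
M₁ = m₁ − 5 log₁₀ d₁ + 5 = 5.59 − 7.2421 + 5 = 3.3479.
M₂ = 9.68 − 8.2810 + 5 = 6.3990.
L₁/L₂ = 10^(0.4(M₂ − M₁)) = 10^(0.4 × 3.0511) = 10^1.22044 = 16.613.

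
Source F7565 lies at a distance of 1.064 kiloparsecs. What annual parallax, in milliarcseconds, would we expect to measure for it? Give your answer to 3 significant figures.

d = 1.064 kpc = 1064 pc.
p = 1/d = 1/1064 = 0.00093985 arcsec.
= 0.00093985 × 1000 = 0.93985 mas.

0.940 mas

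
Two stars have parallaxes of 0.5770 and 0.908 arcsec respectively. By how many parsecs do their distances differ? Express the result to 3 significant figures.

d_A = 1/0.5770″ = 1.7331 pc; d_B = 1/0.9080″ = 1.1013 pc.
|d_B − d_A| = |1.1013 − 1.7331| = 0.6318 pc.

0.632 pc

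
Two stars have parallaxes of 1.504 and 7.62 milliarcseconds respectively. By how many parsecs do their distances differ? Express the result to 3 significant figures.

d_A = 1/0.001504″ = 664.89 pc; d_B = 1/0.007620″ = 131.23 pc.
|d_B − d_A| = |131.23 − 664.89| = 533.66 pc.

534 pc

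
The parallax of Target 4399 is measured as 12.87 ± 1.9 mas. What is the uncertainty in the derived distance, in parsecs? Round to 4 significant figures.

11.47 pc

d = 1/p, so σ_d = σ_p / p².
σ_d = 0.00190 / (0.01287)² = 0.00190 / 0.00016564 = 11.471 pc.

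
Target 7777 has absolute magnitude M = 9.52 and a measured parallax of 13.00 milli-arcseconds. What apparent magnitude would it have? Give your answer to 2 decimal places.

d = 1/p = 1/0.01300″ = 76.923 pc.
m − M = 5 log₁₀ d − 5 = 5 log₁₀(76.923) − 5 = 9.4303 − 5 = 4.4303.
m = M + (m − M) = 9.52 + 4.4303 = 13.95.

m = 13.95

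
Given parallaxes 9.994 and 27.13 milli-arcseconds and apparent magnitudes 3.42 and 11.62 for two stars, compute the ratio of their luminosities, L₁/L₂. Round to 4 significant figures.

d₁ = 1/p₁ = 1/0.009994″ = 100.06 pc; d₂ = 1/p₂ = 1/0.02713″ = 36.86 pc.
M₁ = m₁ − 5 log₁₀ d₁ + 5 = 3.42 − 10.0013 + 5 = -1.5813.
M₂ = 11.62 − 7.8328 + 5 = 8.7872.
L₁/L₂ = 10^(0.4(M₂ − M₁)) = 10^(0.4 × 10.3685) = 10^4.14740 = 14041.

L₁/L₂ = 14040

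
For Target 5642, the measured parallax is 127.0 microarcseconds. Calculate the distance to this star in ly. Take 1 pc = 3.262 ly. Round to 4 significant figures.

25690 ly

p = 127.0 microarcseconds = 0.0001270 arcsec.
d = 1/p = 1/0.0001270 = 7874 pc.
In light-years: 7874 × 3.262 = 25685 ly.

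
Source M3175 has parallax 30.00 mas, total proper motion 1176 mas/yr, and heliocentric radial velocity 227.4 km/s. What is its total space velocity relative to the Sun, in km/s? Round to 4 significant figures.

d = 1/p = 1/0.03000″ = 33.333 pc.
μ = 1176 mas/yr = 1.176 ″/yr.
v_t = 4.740 μ d = 4.740 × 1.176 × 33.333 = 185.81 km/s.
v = √(v_r² + v_t²) = √(227.4² + 185.81²) = √86236.1 = 293.66 km/s.

293.7 km/s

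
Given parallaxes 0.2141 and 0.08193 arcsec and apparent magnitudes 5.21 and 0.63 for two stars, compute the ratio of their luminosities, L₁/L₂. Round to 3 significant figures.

L₁/L₂ = 0.00216

d₁ = 1/p₁ = 1/0.2141″ = 4.6707 pc; d₂ = 1/p₂ = 1/0.08193″ = 12.206 pc.
M₁ = m₁ − 5 log₁₀ d₁ + 5 = 5.21 − 3.3469 + 5 = 6.8631.
M₂ = 0.63 − 5.4329 + 5 = 0.1971.
L₁/L₂ = 10^(0.4(M₂ − M₁)) = 10^(0.4 × (-6.6660)) = 10^(-2.66640) = 0.0021558.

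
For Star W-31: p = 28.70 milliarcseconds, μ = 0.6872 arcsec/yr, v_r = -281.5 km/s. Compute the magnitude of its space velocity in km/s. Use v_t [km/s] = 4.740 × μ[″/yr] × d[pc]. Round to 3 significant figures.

d = 1/p = 1/0.02870″ = 34.843 pc.
v_t = 4.740 μ d = 4.740 × 0.6872 × 34.843 = 113.5 km/s.
v = √(v_r² + v_t²) = √((-281.5)² + 113.5²) = √92124.5 = 303.52 km/s.

304 km/s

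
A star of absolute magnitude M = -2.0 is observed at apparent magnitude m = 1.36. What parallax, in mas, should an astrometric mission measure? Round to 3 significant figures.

m − M = 1.36 − (-2.0) = 3.36.
d = 10^((m−M)/5 + 1) = 10^1.672 = 46.989 pc.
p = 1/d = 1/46.989 = 0.021282 arcsec = 21.282 mas.

21.3 mas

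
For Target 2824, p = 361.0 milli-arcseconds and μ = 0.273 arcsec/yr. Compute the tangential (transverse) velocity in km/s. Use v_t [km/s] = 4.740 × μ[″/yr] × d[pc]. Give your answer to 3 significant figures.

3.58 km/s

d = 1/p = 1/0.3610″ = 2.7701 pc.
v_t = 4.74 × μ × d = 4.74 × 0.273 × 2.7701 = 3.5846 km/s.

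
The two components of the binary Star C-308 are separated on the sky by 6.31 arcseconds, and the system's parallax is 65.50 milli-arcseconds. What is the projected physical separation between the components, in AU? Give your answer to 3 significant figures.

96.3 AU

d = 1/p = 1/0.06550″ = 15.267 pc.
At distance d (pc), an angle of θ arcsec spans θ·d AU: s = 6.31 × 15.267 = 96.335 AU.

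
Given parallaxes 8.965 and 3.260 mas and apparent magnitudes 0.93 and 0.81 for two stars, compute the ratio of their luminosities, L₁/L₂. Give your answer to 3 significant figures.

d₁ = 1/p₁ = 1/0.008965″ = 111.54 pc; d₂ = 1/p₂ = 1/0.003260″ = 306.75 pc.
M₁ = m₁ − 5 log₁₀ d₁ + 5 = 0.93 − 10.2372 + 5 = -4.3072.
M₂ = 0.81 − 12.4339 + 5 = -6.6239.
L₁/L₂ = 10^(0.4(M₂ − M₁)) = 10^(0.4 × (-2.3167)) = 10^(-0.92668) = 0.11839.

L₁/L₂ = 0.118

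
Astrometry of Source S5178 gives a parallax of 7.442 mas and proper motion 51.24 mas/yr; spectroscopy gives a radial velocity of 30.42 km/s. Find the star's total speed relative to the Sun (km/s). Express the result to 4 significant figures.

44.61 km/s

d = 1/p = 1/0.007442″ = 134.37 pc.
μ = 51.24 mas/yr = 0.05124 ″/yr.
v_t = 4.740 μ d = 4.740 × 0.05124 × 134.37 = 32.635 km/s.
v = √(v_r² + v_t²) = √(30.42² + 32.635²) = √1990.42 = 44.614 km/s.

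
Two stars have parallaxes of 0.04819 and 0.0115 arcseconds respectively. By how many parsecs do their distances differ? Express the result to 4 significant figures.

d_A = 1/0.04819″ = 20.751 pc; d_B = 1/0.01150″ = 86.957 pc.
|d_B − d_A| = |86.957 − 20.751| = 66.206 pc.

66.21 pc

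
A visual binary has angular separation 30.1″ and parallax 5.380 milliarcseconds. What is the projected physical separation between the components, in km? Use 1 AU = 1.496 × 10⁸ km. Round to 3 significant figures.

d = 1/p = 1/0.005380″ = 185.87 pc.
At distance d (pc), an angle of θ arcsec spans θ·d AU: s = 30.1 × 185.87 = 5594.7 AU.
= 5594.7 × 1.496 × 10⁸ km = 8.3697 × 10^11 km.

8.37 × 10^11 km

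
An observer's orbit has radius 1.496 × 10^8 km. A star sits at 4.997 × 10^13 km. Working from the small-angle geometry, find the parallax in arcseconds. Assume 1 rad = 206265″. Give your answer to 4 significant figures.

θ ≈ B/d = (1.496 × 10^8) / (4.997 × 10^13) = 2.9938 × 10^-6 rad.
In arcseconds: 2.9938 × 10^-6 × 206265 = 0.61752″.

0.6175 arcsec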